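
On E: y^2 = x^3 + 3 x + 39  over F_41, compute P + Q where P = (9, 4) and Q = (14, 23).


P != Q, so use the chord formula.
s = (y2 - y1) / (x2 - x1) = (19) / (5) mod 41 = 12
x3 = s^2 - x1 - x2 mod 41 = 12^2 - 9 - 14 = 39
y3 = s (x1 - x3) - y1 mod 41 = 12 * (9 - 39) - 4 = 5

P + Q = (39, 5)


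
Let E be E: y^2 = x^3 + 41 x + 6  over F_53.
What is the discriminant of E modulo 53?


4 a^3 + 27 b^2 = 4*41^3 + 27*6^2 = 275684 + 972 = 276656
Delta = -16 * (276656) = -4426496
Delta mod 53 = 11

Delta = 11 (mod 53)


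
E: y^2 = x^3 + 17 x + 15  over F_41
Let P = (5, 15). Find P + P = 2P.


Doubling: s = (3 x1^2 + a) / (2 y1)
s = (3*5^2 + 17) / (2*15) mod 41 = 14
x3 = s^2 - 2 x1 mod 41 = 14^2 - 2*5 = 22
y3 = s (x1 - x3) - y1 mod 41 = 14 * (5 - 22) - 15 = 34

2P = (22, 34)


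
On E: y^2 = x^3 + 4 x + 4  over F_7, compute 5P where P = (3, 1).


k = 5 = 101_2 (binary, LSB first: 101)
Double-and-add from P = (3, 1):
  bit 0 = 1: acc = O + (3, 1) = (3, 1)
  bit 1 = 0: acc unchanged = (3, 1)
  bit 2 = 1: acc = (3, 1) + (1, 3) = (4, 0)

5P = (4, 0)


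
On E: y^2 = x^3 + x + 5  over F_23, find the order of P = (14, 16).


Compute successive multiples of P until we hit O:
  1P = (14, 16)
  2P = (19, 12)
  3P = (21, 8)
  4P = (17, 17)
  5P = (10, 16)
  6P = (22, 7)
  7P = (3, 9)
  8P = (18, 17)
  ... (continuing to 22P)
  22P = O

ord(P) = 22


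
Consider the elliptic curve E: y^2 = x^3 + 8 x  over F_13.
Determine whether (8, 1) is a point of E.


Check whether y^2 = x^3 + 8 x + 0 (mod 13) for (x, y) = (8, 1).
LHS: y^2 = 1^2 mod 13 = 1
RHS: x^3 + 8 x + 0 = 8^3 + 8*8 + 0 mod 13 = 4
LHS != RHS

No, not on the curve


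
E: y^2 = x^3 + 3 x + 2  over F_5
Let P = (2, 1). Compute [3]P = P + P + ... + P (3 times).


k = 3 = 11_2 (binary, LSB first: 11)
Double-and-add from P = (2, 1):
  bit 0 = 1: acc = O + (2, 1) = (2, 1)
  bit 1 = 1: acc = (2, 1) + (1, 4) = (1, 1)

3P = (1, 1)


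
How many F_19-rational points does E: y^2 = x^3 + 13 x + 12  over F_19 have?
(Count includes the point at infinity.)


For each x in F_19, count y with y^2 = x^3 + 13 x + 12 mod 19:
  x = 1: RHS = 7, y in [8, 11]  -> 2 point(s)
  x = 7: RHS = 9, y in [3, 16]  -> 2 point(s)
  x = 8: RHS = 1, y in [1, 18]  -> 2 point(s)
  x = 11: RHS = 4, y in [2, 17]  -> 2 point(s)
  x = 17: RHS = 16, y in [4, 15]  -> 2 point(s)
  x = 18: RHS = 17, y in [6, 13]  -> 2 point(s)
Affine points: 12. Add the point at infinity: total = 13.

#E(F_19) = 13


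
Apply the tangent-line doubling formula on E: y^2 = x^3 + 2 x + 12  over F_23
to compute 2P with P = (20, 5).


Doubling: s = (3 x1^2 + a) / (2 y1)
s = (3*20^2 + 2) / (2*5) mod 23 = 19
x3 = s^2 - 2 x1 mod 23 = 19^2 - 2*20 = 22
y3 = s (x1 - x3) - y1 mod 23 = 19 * (20 - 22) - 5 = 3

2P = (22, 3)


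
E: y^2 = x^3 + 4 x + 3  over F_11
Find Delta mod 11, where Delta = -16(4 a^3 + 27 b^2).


4 a^3 + 27 b^2 = 4*4^3 + 27*3^2 = 256 + 243 = 499
Delta = -16 * (499) = -7984
Delta mod 11 = 2

Delta = 2 (mod 11)


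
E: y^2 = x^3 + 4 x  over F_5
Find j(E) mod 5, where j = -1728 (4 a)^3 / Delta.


Delta = -16(4 a^3 + 27 b^2) mod 5 = 4
-1728 * (4 a)^3 = -1728 * (4*4)^3 mod 5 = 2
j = 2 * 4^(-1) mod 5 = 3

j = 3 (mod 5)


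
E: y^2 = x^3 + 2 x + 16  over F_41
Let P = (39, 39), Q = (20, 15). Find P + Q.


P != Q, so use the chord formula.
s = (y2 - y1) / (x2 - x1) = (17) / (22) mod 41 = 25
x3 = s^2 - x1 - x2 mod 41 = 25^2 - 39 - 20 = 33
y3 = s (x1 - x3) - y1 mod 41 = 25 * (39 - 33) - 39 = 29

P + Q = (33, 29)


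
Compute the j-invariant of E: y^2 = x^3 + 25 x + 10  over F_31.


Delta = -16(4 a^3 + 27 b^2) mod 31 = 12
-1728 * (4 a)^3 = -1728 * (4*25)^3 mod 31 = 16
j = 16 * 12^(-1) mod 31 = 22

j = 22 (mod 31)


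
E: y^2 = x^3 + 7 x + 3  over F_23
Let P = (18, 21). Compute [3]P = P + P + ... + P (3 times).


k = 3 = 11_2 (binary, LSB first: 11)
Double-and-add from P = (18, 21):
  bit 0 = 1: acc = O + (18, 21) = (18, 21)
  bit 1 = 1: acc = (18, 21) + (22, 15) = (14, 19)

3P = (14, 19)


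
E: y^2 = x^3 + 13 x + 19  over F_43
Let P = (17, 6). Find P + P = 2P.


Doubling: s = (3 x1^2 + a) / (2 y1)
s = (3*17^2 + 13) / (2*6) mod 43 = 16
x3 = s^2 - 2 x1 mod 43 = 16^2 - 2*17 = 7
y3 = s (x1 - x3) - y1 mod 43 = 16 * (17 - 7) - 6 = 25

2P = (7, 25)


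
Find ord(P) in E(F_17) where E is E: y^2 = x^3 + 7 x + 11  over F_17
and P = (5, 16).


Compute successive multiples of P until we hit O:
  1P = (5, 16)
  2P = (5, 1)
  3P = O

ord(P) = 3


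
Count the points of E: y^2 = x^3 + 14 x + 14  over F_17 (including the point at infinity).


For each x in F_17, count y with y^2 = x^3 + 14 x + 14 mod 17:
  x = 2: RHS = 16, y in [4, 13]  -> 2 point(s)
  x = 3: RHS = 15, y in [7, 10]  -> 2 point(s)
  x = 4: RHS = 15, y in [7, 10]  -> 2 point(s)
  x = 6: RHS = 8, y in [5, 12]  -> 2 point(s)
  x = 7: RHS = 13, y in [8, 9]  -> 2 point(s)
  x = 8: RHS = 9, y in [3, 14]  -> 2 point(s)
  x = 9: RHS = 2, y in [6, 11]  -> 2 point(s)
  x = 10: RHS = 15, y in [7, 10]  -> 2 point(s)
  x = 13: RHS = 13, y in [8, 9]  -> 2 point(s)
  x = 14: RHS = 13, y in [8, 9]  -> 2 point(s)
  x = 16: RHS = 16, y in [4, 13]  -> 2 point(s)
Affine points: 22. Add the point at infinity: total = 23.

#E(F_17) = 23


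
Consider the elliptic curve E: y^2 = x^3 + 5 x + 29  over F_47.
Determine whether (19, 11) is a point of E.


Check whether y^2 = x^3 + 5 x + 29 (mod 47) for (x, y) = (19, 11).
LHS: y^2 = 11^2 mod 47 = 27
RHS: x^3 + 5 x + 29 = 19^3 + 5*19 + 29 mod 47 = 27
LHS = RHS

Yes, on the curve


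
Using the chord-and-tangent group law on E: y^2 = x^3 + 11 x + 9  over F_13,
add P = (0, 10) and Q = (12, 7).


P != Q, so use the chord formula.
s = (y2 - y1) / (x2 - x1) = (10) / (12) mod 13 = 3
x3 = s^2 - x1 - x2 mod 13 = 3^2 - 0 - 12 = 10
y3 = s (x1 - x3) - y1 mod 13 = 3 * (0 - 10) - 10 = 12

P + Q = (10, 12)


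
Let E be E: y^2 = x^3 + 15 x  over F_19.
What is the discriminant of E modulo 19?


4 a^3 + 27 b^2 = 4*15^3 + 27*0^2 = 13500 + 0 = 13500
Delta = -16 * (13500) = -216000
Delta mod 19 = 11

Delta = 11 (mod 19)


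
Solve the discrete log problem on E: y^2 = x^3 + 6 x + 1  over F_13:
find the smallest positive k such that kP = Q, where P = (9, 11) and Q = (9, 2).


Enumerate multiples of P until we hit Q = (9, 2):
  1P = (9, 11)
  2P = (5, 0)
  3P = (9, 2)
Match found at i = 3.

k = 3


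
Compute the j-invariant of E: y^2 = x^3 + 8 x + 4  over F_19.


Delta = -16(4 a^3 + 27 b^2) mod 19 = 11
-1728 * (4 a)^3 = -1728 * (4*8)^3 mod 19 = 12
j = 12 * 11^(-1) mod 19 = 8

j = 8 (mod 19)


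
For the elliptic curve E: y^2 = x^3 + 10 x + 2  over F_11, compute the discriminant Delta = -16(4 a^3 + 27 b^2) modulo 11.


4 a^3 + 27 b^2 = 4*10^3 + 27*2^2 = 4000 + 108 = 4108
Delta = -16 * (4108) = -65728
Delta mod 11 = 8

Delta = 8 (mod 11)


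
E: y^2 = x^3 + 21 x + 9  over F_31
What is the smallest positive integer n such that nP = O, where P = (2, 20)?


Compute successive multiples of P until we hit O:
  1P = (2, 20)
  2P = (6, 17)
  3P = (10, 17)
  4P = (8, 21)
  5P = (15, 14)
  6P = (21, 15)
  7P = (17, 28)
  8P = (20, 20)
  ... (continuing to 19P)
  19P = O

ord(P) = 19


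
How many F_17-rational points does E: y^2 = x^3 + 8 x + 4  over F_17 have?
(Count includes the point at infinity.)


For each x in F_17, count y with y^2 = x^3 + 8 x + 4 mod 17:
  x = 0: RHS = 4, y in [2, 15]  -> 2 point(s)
  x = 1: RHS = 13, y in [8, 9]  -> 2 point(s)
  x = 3: RHS = 4, y in [2, 15]  -> 2 point(s)
  x = 4: RHS = 15, y in [7, 10]  -> 2 point(s)
  x = 5: RHS = 16, y in [4, 13]  -> 2 point(s)
  x = 6: RHS = 13, y in [8, 9]  -> 2 point(s)
  x = 8: RHS = 2, y in [6, 11]  -> 2 point(s)
  x = 10: RHS = 13, y in [8, 9]  -> 2 point(s)
  x = 12: RHS = 9, y in [3, 14]  -> 2 point(s)
  x = 14: RHS = 4, y in [2, 15]  -> 2 point(s)
Affine points: 20. Add the point at infinity: total = 21.

#E(F_17) = 21


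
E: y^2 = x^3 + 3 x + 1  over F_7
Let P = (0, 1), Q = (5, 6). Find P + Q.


P != Q, so use the chord formula.
s = (y2 - y1) / (x2 - x1) = (5) / (5) mod 7 = 1
x3 = s^2 - x1 - x2 mod 7 = 1^2 - 0 - 5 = 3
y3 = s (x1 - x3) - y1 mod 7 = 1 * (0 - 3) - 1 = 3

P + Q = (3, 3)


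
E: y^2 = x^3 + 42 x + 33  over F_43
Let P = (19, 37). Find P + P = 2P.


Doubling: s = (3 x1^2 + a) / (2 y1)
s = (3*19^2 + 42) / (2*37) mod 43 = 3
x3 = s^2 - 2 x1 mod 43 = 3^2 - 2*19 = 14
y3 = s (x1 - x3) - y1 mod 43 = 3 * (19 - 14) - 37 = 21

2P = (14, 21)


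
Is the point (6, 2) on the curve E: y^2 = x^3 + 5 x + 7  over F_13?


Check whether y^2 = x^3 + 5 x + 7 (mod 13) for (x, y) = (6, 2).
LHS: y^2 = 2^2 mod 13 = 4
RHS: x^3 + 5 x + 7 = 6^3 + 5*6 + 7 mod 13 = 6
LHS != RHS

No, not on the curve


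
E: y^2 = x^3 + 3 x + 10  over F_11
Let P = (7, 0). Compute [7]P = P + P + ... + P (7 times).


k = 7 = 111_2 (binary, LSB first: 111)
Double-and-add from P = (7, 0):
  bit 0 = 1: acc = O + (7, 0) = (7, 0)
  bit 1 = 1: acc = (7, 0) + O = (7, 0)
  bit 2 = 1: acc = (7, 0) + O = (7, 0)

7P = (7, 0)


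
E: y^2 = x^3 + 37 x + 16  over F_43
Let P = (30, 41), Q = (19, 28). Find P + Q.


P != Q, so use the chord formula.
s = (y2 - y1) / (x2 - x1) = (30) / (32) mod 43 = 9
x3 = s^2 - x1 - x2 mod 43 = 9^2 - 30 - 19 = 32
y3 = s (x1 - x3) - y1 mod 43 = 9 * (30 - 32) - 41 = 27

P + Q = (32, 27)


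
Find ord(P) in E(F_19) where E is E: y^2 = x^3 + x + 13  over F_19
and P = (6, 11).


Compute successive multiples of P until we hit O:
  1P = (6, 11)
  2P = (14, 15)
  3P = (4, 9)
  4P = (10, 4)
  5P = (12, 9)
  6P = (18, 12)
  7P = (2, 2)
  8P = (3, 10)
  ... (continuing to 22P)
  22P = O

ord(P) = 22


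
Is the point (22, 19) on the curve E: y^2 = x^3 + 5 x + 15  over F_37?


Check whether y^2 = x^3 + 5 x + 15 (mod 37) for (x, y) = (22, 19).
LHS: y^2 = 19^2 mod 37 = 28
RHS: x^3 + 5 x + 15 = 22^3 + 5*22 + 15 mod 37 = 6
LHS != RHS

No, not on the curve


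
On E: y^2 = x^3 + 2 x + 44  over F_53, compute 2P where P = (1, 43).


Doubling: s = (3 x1^2 + a) / (2 y1)
s = (3*1^2 + 2) / (2*43) mod 53 = 13
x3 = s^2 - 2 x1 mod 53 = 13^2 - 2*1 = 8
y3 = s (x1 - x3) - y1 mod 53 = 13 * (1 - 8) - 43 = 25

2P = (8, 25)


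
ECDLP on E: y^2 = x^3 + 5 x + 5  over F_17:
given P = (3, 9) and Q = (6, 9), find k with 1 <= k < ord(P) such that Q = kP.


Enumerate multiples of P until we hit Q = (6, 9):
  1P = (3, 9)
  2P = (15, 15)
  3P = (12, 12)
  4P = (4, 2)
  5P = (8, 9)
  6P = (6, 8)
  7P = (10, 16)
  8P = (5, 6)
  9P = (7, 14)
  10P = (16, 13)
  11P = (16, 4)
  12P = (7, 3)
  13P = (5, 11)
  14P = (10, 1)
  15P = (6, 9)
Match found at i = 15.

k = 15


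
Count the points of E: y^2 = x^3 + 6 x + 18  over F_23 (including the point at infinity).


For each x in F_23, count y with y^2 = x^3 + 6 x + 18 mod 23:
  x = 0: RHS = 18, y in [8, 15]  -> 2 point(s)
  x = 1: RHS = 2, y in [5, 18]  -> 2 point(s)
  x = 5: RHS = 12, y in [9, 14]  -> 2 point(s)
  x = 7: RHS = 12, y in [9, 14]  -> 2 point(s)
  x = 8: RHS = 3, y in [7, 16]  -> 2 point(s)
  x = 11: RHS = 12, y in [9, 14]  -> 2 point(s)
  x = 12: RHS = 1, y in [1, 22]  -> 2 point(s)
  x = 13: RHS = 16, y in [4, 19]  -> 2 point(s)
  x = 16: RHS = 1, y in [1, 22]  -> 2 point(s)
  x = 18: RHS = 1, y in [1, 22]  -> 2 point(s)
Affine points: 20. Add the point at infinity: total = 21.

#E(F_23) = 21


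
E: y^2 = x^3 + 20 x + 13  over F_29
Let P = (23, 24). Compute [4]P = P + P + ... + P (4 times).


k = 4 = 100_2 (binary, LSB first: 001)
Double-and-add from P = (23, 24):
  bit 0 = 0: acc unchanged = O
  bit 1 = 0: acc unchanged = O
  bit 2 = 1: acc = O + (27, 9) = (27, 9)

4P = (27, 9)


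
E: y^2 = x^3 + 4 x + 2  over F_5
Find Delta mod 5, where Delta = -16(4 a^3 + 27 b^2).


4 a^3 + 27 b^2 = 4*4^3 + 27*2^2 = 256 + 108 = 364
Delta = -16 * (364) = -5824
Delta mod 5 = 1

Delta = 1 (mod 5)


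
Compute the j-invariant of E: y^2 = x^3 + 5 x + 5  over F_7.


Delta = -16(4 a^3 + 27 b^2) mod 7 = 2
-1728 * (4 a)^3 = -1728 * (4*5)^3 mod 7 = 6
j = 6 * 2^(-1) mod 7 = 3

j = 3 (mod 7)


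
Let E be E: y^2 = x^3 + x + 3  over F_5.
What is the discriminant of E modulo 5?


4 a^3 + 27 b^2 = 4*1^3 + 27*3^2 = 4 + 243 = 247
Delta = -16 * (247) = -3952
Delta mod 5 = 3

Delta = 3 (mod 5)


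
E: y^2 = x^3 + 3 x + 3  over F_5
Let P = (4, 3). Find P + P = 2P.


Doubling: s = (3 x1^2 + a) / (2 y1)
s = (3*4^2 + 3) / (2*3) mod 5 = 1
x3 = s^2 - 2 x1 mod 5 = 1^2 - 2*4 = 3
y3 = s (x1 - x3) - y1 mod 5 = 1 * (4 - 3) - 3 = 3

2P = (3, 3)


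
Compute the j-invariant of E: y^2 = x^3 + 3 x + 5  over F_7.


Delta = -16(4 a^3 + 27 b^2) mod 7 = 2
-1728 * (4 a)^3 = -1728 * (4*3)^3 mod 7 = 6
j = 6 * 2^(-1) mod 7 = 3

j = 3 (mod 7)


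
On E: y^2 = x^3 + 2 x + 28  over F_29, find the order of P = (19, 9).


Compute successive multiples of P until we hit O:
  1P = (19, 9)
  2P = (14, 4)
  3P = (26, 13)
  4P = (8, 18)
  5P = (24, 3)
  6P = (6, 16)
  7P = (0, 12)
  8P = (4, 10)
  ... (continuing to 33P)
  33P = O

ord(P) = 33


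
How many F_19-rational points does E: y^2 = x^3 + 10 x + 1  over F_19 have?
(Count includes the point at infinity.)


For each x in F_19, count y with y^2 = x^3 + 10 x + 1 mod 19:
  x = 0: RHS = 1, y in [1, 18]  -> 2 point(s)
  x = 3: RHS = 1, y in [1, 18]  -> 2 point(s)
  x = 5: RHS = 5, y in [9, 10]  -> 2 point(s)
  x = 6: RHS = 11, y in [7, 12]  -> 2 point(s)
  x = 8: RHS = 4, y in [2, 17]  -> 2 point(s)
  x = 11: RHS = 17, y in [6, 13]  -> 2 point(s)
  x = 12: RHS = 6, y in [5, 14]  -> 2 point(s)
  x = 14: RHS = 16, y in [4, 15]  -> 2 point(s)
  x = 15: RHS = 11, y in [7, 12]  -> 2 point(s)
  x = 16: RHS = 1, y in [1, 18]  -> 2 point(s)
  x = 17: RHS = 11, y in [7, 12]  -> 2 point(s)
  x = 18: RHS = 9, y in [3, 16]  -> 2 point(s)
Affine points: 24. Add the point at infinity: total = 25.

#E(F_19) = 25


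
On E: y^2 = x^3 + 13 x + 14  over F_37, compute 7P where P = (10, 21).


k = 7 = 111_2 (binary, LSB first: 111)
Double-and-add from P = (10, 21):
  bit 0 = 1: acc = O + (10, 21) = (10, 21)
  bit 1 = 1: acc = (10, 21) + (33, 34) = (6, 7)
  bit 2 = 1: acc = (6, 7) + (24, 4) = (6, 30)

7P = (6, 30)


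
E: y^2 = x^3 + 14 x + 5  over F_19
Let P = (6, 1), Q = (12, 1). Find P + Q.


P != Q, so use the chord formula.
s = (y2 - y1) / (x2 - x1) = (0) / (6) mod 19 = 0
x3 = s^2 - x1 - x2 mod 19 = 0^2 - 6 - 12 = 1
y3 = s (x1 - x3) - y1 mod 19 = 0 * (6 - 1) - 1 = 18

P + Q = (1, 18)


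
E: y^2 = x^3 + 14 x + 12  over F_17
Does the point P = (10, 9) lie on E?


Check whether y^2 = x^3 + 14 x + 12 (mod 17) for (x, y) = (10, 9).
LHS: y^2 = 9^2 mod 17 = 13
RHS: x^3 + 14 x + 12 = 10^3 + 14*10 + 12 mod 17 = 13
LHS = RHS

Yes, on the curve


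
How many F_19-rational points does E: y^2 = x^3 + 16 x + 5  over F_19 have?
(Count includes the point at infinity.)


For each x in F_19, count y with y^2 = x^3 + 16 x + 5 mod 19:
  x = 0: RHS = 5, y in [9, 10]  -> 2 point(s)
  x = 2: RHS = 7, y in [8, 11]  -> 2 point(s)
  x = 3: RHS = 4, y in [2, 17]  -> 2 point(s)
  x = 4: RHS = 0, y in [0]  -> 1 point(s)
  x = 5: RHS = 1, y in [1, 18]  -> 2 point(s)
  x = 7: RHS = 4, y in [2, 17]  -> 2 point(s)
  x = 9: RHS = 4, y in [2, 17]  -> 2 point(s)
  x = 10: RHS = 6, y in [5, 14]  -> 2 point(s)
  x = 11: RHS = 11, y in [7, 12]  -> 2 point(s)
  x = 12: RHS = 6, y in [5, 14]  -> 2 point(s)
  x = 13: RHS = 16, y in [4, 15]  -> 2 point(s)
  x = 14: RHS = 9, y in [3, 16]  -> 2 point(s)
  x = 16: RHS = 6, y in [5, 14]  -> 2 point(s)
  x = 18: RHS = 7, y in [8, 11]  -> 2 point(s)
Affine points: 27. Add the point at infinity: total = 28.

#E(F_19) = 28


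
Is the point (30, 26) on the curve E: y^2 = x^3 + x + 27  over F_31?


Check whether y^2 = x^3 + 1 x + 27 (mod 31) for (x, y) = (30, 26).
LHS: y^2 = 26^2 mod 31 = 25
RHS: x^3 + 1 x + 27 = 30^3 + 1*30 + 27 mod 31 = 25
LHS = RHS

Yes, on the curve


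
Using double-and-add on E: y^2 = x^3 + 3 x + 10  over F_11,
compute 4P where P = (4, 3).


k = 4 = 100_2 (binary, LSB first: 001)
Double-and-add from P = (4, 3):
  bit 0 = 0: acc unchanged = O
  bit 1 = 0: acc unchanged = O
  bit 2 = 1: acc = O + (1, 5) = (1, 5)

4P = (1, 5)


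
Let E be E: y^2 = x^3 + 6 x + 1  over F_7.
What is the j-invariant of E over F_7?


Delta = -16(4 a^3 + 27 b^2) mod 7 = 3
-1728 * (4 a)^3 = -1728 * (4*6)^3 mod 7 = 6
j = 6 * 3^(-1) mod 7 = 2

j = 2 (mod 7)


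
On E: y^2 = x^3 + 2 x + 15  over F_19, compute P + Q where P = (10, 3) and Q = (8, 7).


P != Q, so use the chord formula.
s = (y2 - y1) / (x2 - x1) = (4) / (17) mod 19 = 17
x3 = s^2 - x1 - x2 mod 19 = 17^2 - 10 - 8 = 5
y3 = s (x1 - x3) - y1 mod 19 = 17 * (10 - 5) - 3 = 6

P + Q = (5, 6)


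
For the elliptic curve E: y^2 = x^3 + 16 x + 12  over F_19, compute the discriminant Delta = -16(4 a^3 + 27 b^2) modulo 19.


4 a^3 + 27 b^2 = 4*16^3 + 27*12^2 = 16384 + 3888 = 20272
Delta = -16 * (20272) = -324352
Delta mod 19 = 16

Delta = 16 (mod 19)


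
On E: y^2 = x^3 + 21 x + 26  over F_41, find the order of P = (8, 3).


Compute successive multiples of P until we hit O:
  1P = (8, 3)
  2P = (4, 16)
  3P = (37, 40)
  4P = (28, 4)
  5P = (9, 40)
  6P = (40, 2)
  7P = (33, 17)
  8P = (36, 1)
  ... (continuing to 36P)
  36P = O

ord(P) = 36


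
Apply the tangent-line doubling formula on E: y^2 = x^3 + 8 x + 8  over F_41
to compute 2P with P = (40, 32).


Doubling: s = (3 x1^2 + a) / (2 y1)
s = (3*40^2 + 8) / (2*32) mod 41 = 29
x3 = s^2 - 2 x1 mod 41 = 29^2 - 2*40 = 23
y3 = s (x1 - x3) - y1 mod 41 = 29 * (40 - 23) - 32 = 10

2P = (23, 10)


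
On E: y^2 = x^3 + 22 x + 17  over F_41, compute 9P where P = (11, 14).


k = 9 = 1001_2 (binary, LSB first: 1001)
Double-and-add from P = (11, 14):
  bit 0 = 1: acc = O + (11, 14) = (11, 14)
  bit 1 = 0: acc unchanged = (11, 14)
  bit 2 = 0: acc unchanged = (11, 14)
  bit 3 = 1: acc = (11, 14) + (13, 9) = (13, 32)

9P = (13, 32)


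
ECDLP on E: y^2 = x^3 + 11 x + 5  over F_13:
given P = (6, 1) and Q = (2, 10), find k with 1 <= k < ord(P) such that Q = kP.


Enumerate multiples of P until we hit Q = (2, 10):
  1P = (6, 1)
  2P = (2, 3)
  3P = (2, 10)
Match found at i = 3.

k = 3


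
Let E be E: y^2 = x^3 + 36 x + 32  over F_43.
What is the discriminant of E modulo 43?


4 a^3 + 27 b^2 = 4*36^3 + 27*32^2 = 186624 + 27648 = 214272
Delta = -16 * (214272) = -3428352
Delta mod 43 = 38

Delta = 38 (mod 43)


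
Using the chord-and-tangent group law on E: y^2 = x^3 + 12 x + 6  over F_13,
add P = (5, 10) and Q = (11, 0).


P != Q, so use the chord formula.
s = (y2 - y1) / (x2 - x1) = (3) / (6) mod 13 = 7
x3 = s^2 - x1 - x2 mod 13 = 7^2 - 5 - 11 = 7
y3 = s (x1 - x3) - y1 mod 13 = 7 * (5 - 7) - 10 = 2

P + Q = (7, 2)


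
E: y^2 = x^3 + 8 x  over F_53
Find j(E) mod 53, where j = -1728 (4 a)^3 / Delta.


Delta = -16(4 a^3 + 27 b^2) mod 53 = 39
-1728 * (4 a)^3 = -1728 * (4*8)^3 mod 53 = 29
j = 29 * 39^(-1) mod 53 = 32

j = 32 (mod 53)


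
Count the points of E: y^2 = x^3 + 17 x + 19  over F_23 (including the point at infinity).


For each x in F_23, count y with y^2 = x^3 + 17 x + 19 mod 23:
  x = 4: RHS = 13, y in [6, 17]  -> 2 point(s)
  x = 8: RHS = 0, y in [0]  -> 1 point(s)
  x = 9: RHS = 4, y in [2, 21]  -> 2 point(s)
  x = 10: RHS = 16, y in [4, 19]  -> 2 point(s)
  x = 17: RHS = 0, y in [0]  -> 1 point(s)
  x = 18: RHS = 16, y in [4, 19]  -> 2 point(s)
  x = 19: RHS = 2, y in [5, 18]  -> 2 point(s)
  x = 21: RHS = 0, y in [0]  -> 1 point(s)
  x = 22: RHS = 1, y in [1, 22]  -> 2 point(s)
Affine points: 15. Add the point at infinity: total = 16.

#E(F_23) = 16


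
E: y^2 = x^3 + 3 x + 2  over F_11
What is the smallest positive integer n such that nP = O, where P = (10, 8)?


Compute successive multiples of P until we hit O:
  1P = (10, 8)
  2P = (3, 7)
  3P = (7, 5)
  4P = (6, 7)
  5P = (4, 10)
  6P = (2, 4)
  7P = (2, 7)
  8P = (4, 1)
  ... (continuing to 13P)
  13P = O

ord(P) = 13


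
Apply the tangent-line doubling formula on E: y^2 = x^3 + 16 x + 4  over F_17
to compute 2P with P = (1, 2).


Doubling: s = (3 x1^2 + a) / (2 y1)
s = (3*1^2 + 16) / (2*2) mod 17 = 9
x3 = s^2 - 2 x1 mod 17 = 9^2 - 2*1 = 11
y3 = s (x1 - x3) - y1 mod 17 = 9 * (1 - 11) - 2 = 10

2P = (11, 10)


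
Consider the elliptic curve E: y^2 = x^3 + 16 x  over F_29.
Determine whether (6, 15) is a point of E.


Check whether y^2 = x^3 + 16 x + 0 (mod 29) for (x, y) = (6, 15).
LHS: y^2 = 15^2 mod 29 = 22
RHS: x^3 + 16 x + 0 = 6^3 + 16*6 + 0 mod 29 = 22
LHS = RHS

Yes, on the curve


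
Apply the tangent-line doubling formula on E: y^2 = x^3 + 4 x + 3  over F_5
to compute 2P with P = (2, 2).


Doubling: s = (3 x1^2 + a) / (2 y1)
s = (3*2^2 + 4) / (2*2) mod 5 = 4
x3 = s^2 - 2 x1 mod 5 = 4^2 - 2*2 = 2
y3 = s (x1 - x3) - y1 mod 5 = 4 * (2 - 2) - 2 = 3

2P = (2, 3)


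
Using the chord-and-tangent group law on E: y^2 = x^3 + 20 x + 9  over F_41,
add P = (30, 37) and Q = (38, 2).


P != Q, so use the chord formula.
s = (y2 - y1) / (x2 - x1) = (6) / (8) mod 41 = 11
x3 = s^2 - x1 - x2 mod 41 = 11^2 - 30 - 38 = 12
y3 = s (x1 - x3) - y1 mod 41 = 11 * (30 - 12) - 37 = 38

P + Q = (12, 38)


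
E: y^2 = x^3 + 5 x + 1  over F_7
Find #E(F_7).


For each x in F_7, count y with y^2 = x^3 + 5 x + 1 mod 7:
  x = 0: RHS = 1, y in [1, 6]  -> 2 point(s)
  x = 1: RHS = 0, y in [0]  -> 1 point(s)
  x = 3: RHS = 1, y in [1, 6]  -> 2 point(s)
  x = 4: RHS = 1, y in [1, 6]  -> 2 point(s)
  x = 5: RHS = 4, y in [2, 5]  -> 2 point(s)
  x = 6: RHS = 2, y in [3, 4]  -> 2 point(s)
Affine points: 11. Add the point at infinity: total = 12.

#E(F_7) = 12


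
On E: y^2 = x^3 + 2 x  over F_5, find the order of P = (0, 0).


Compute successive multiples of P until we hit O:
  1P = (0, 0)
  2P = O

ord(P) = 2


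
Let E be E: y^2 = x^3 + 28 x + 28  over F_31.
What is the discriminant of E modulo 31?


4 a^3 + 27 b^2 = 4*28^3 + 27*28^2 = 87808 + 21168 = 108976
Delta = -16 * (108976) = -1743616
Delta mod 31 = 10

Delta = 10 (mod 31)


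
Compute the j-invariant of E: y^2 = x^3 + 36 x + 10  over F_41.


Delta = -16(4 a^3 + 27 b^2) mod 41 = 19
-1728 * (4 a)^3 = -1728 * (4*36)^3 mod 41 = 30
j = 30 * 19^(-1) mod 41 = 21

j = 21 (mod 41)


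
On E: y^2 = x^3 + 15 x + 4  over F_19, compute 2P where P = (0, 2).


k = 2 = 10_2 (binary, LSB first: 01)
Double-and-add from P = (0, 2):
  bit 0 = 0: acc unchanged = O
  bit 1 = 1: acc = O + (1, 18) = (1, 18)

2P = (1, 18)


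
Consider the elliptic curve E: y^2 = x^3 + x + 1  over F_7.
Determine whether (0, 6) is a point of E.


Check whether y^2 = x^3 + 1 x + 1 (mod 7) for (x, y) = (0, 6).
LHS: y^2 = 6^2 mod 7 = 1
RHS: x^3 + 1 x + 1 = 0^3 + 1*0 + 1 mod 7 = 1
LHS = RHS

Yes, on the curve


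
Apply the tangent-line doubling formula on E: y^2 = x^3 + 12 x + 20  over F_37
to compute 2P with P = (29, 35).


Doubling: s = (3 x1^2 + a) / (2 y1)
s = (3*29^2 + 12) / (2*35) mod 37 = 23
x3 = s^2 - 2 x1 mod 37 = 23^2 - 2*29 = 27
y3 = s (x1 - x3) - y1 mod 37 = 23 * (29 - 27) - 35 = 11

2P = (27, 11)


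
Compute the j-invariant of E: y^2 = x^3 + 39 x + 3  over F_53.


Delta = -16(4 a^3 + 27 b^2) mod 53 = 8
-1728 * (4 a)^3 = -1728 * (4*39)^3 mod 53 = 16
j = 16 * 8^(-1) mod 53 = 2

j = 2 (mod 53)


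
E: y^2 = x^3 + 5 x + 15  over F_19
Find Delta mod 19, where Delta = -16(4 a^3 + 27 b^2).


4 a^3 + 27 b^2 = 4*5^3 + 27*15^2 = 500 + 6075 = 6575
Delta = -16 * (6575) = -105200
Delta mod 19 = 3

Delta = 3 (mod 19)


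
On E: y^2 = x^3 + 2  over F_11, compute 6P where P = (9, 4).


k = 6 = 110_2 (binary, LSB first: 011)
Double-and-add from P = (9, 4):
  bit 0 = 0: acc unchanged = O
  bit 1 = 1: acc = O + (9, 7) = (9, 7)
  bit 2 = 1: acc = (9, 7) + (9, 4) = O

6P = O


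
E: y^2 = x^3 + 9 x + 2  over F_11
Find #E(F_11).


For each x in F_11, count y with y^2 = x^3 + 9 x + 2 mod 11:
  x = 1: RHS = 1, y in [1, 10]  -> 2 point(s)
  x = 3: RHS = 1, y in [1, 10]  -> 2 point(s)
  x = 4: RHS = 3, y in [5, 6]  -> 2 point(s)
  x = 7: RHS = 1, y in [1, 10]  -> 2 point(s)
  x = 8: RHS = 3, y in [5, 6]  -> 2 point(s)
  x = 9: RHS = 9, y in [3, 8]  -> 2 point(s)
  x = 10: RHS = 3, y in [5, 6]  -> 2 point(s)
Affine points: 14. Add the point at infinity: total = 15.

#E(F_11) = 15


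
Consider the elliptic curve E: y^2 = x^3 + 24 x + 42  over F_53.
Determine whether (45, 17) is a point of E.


Check whether y^2 = x^3 + 24 x + 42 (mod 53) for (x, y) = (45, 17).
LHS: y^2 = 17^2 mod 53 = 24
RHS: x^3 + 24 x + 42 = 45^3 + 24*45 + 42 mod 53 = 27
LHS != RHS

No, not on the curve


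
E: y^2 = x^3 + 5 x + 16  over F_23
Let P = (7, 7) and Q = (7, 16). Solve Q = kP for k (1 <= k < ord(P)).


Enumerate multiples of P until we hit Q = (7, 16):
  1P = (7, 7)
  2P = (10, 13)
  3P = (10, 10)
  4P = (7, 16)
Match found at i = 4.

k = 4


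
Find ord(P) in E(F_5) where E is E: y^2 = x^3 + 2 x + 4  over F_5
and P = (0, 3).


Compute successive multiples of P until we hit O:
  1P = (0, 3)
  2P = (4, 4)
  3P = (2, 4)
  4P = (2, 1)
  5P = (4, 1)
  6P = (0, 2)
  7P = O

ord(P) = 7


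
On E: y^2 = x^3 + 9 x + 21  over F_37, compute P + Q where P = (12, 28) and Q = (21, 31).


P != Q, so use the chord formula.
s = (y2 - y1) / (x2 - x1) = (3) / (9) mod 37 = 25
x3 = s^2 - x1 - x2 mod 37 = 25^2 - 12 - 21 = 0
y3 = s (x1 - x3) - y1 mod 37 = 25 * (12 - 0) - 28 = 13

P + Q = (0, 13)


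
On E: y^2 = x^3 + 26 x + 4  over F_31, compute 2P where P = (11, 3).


Doubling: s = (3 x1^2 + a) / (2 y1)
s = (3*11^2 + 26) / (2*3) mod 31 = 8
x3 = s^2 - 2 x1 mod 31 = 8^2 - 2*11 = 11
y3 = s (x1 - x3) - y1 mod 31 = 8 * (11 - 11) - 3 = 28

2P = (11, 28)


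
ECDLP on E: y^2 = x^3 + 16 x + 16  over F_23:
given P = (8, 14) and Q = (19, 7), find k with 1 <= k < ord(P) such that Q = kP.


Enumerate multiples of P until we hit Q = (19, 7):
  1P = (8, 14)
  2P = (19, 16)
  3P = (12, 2)
  4P = (12, 21)
  5P = (19, 7)
Match found at i = 5.

k = 5


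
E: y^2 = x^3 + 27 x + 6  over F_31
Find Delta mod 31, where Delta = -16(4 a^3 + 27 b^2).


4 a^3 + 27 b^2 = 4*27^3 + 27*6^2 = 78732 + 972 = 79704
Delta = -16 * (79704) = -1275264
Delta mod 31 = 14

Delta = 14 (mod 31)


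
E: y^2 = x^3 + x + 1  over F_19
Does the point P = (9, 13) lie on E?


Check whether y^2 = x^3 + 1 x + 1 (mod 19) for (x, y) = (9, 13).
LHS: y^2 = 13^2 mod 19 = 17
RHS: x^3 + 1 x + 1 = 9^3 + 1*9 + 1 mod 19 = 17
LHS = RHS

Yes, on the curve


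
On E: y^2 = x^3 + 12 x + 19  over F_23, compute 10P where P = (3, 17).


k = 10 = 1010_2 (binary, LSB first: 0101)
Double-and-add from P = (3, 17):
  bit 0 = 0: acc unchanged = O
  bit 1 = 1: acc = O + (6, 10) = (6, 10)
  bit 2 = 0: acc unchanged = (6, 10)
  bit 3 = 1: acc = (6, 10) + (10, 14) = (8, 11)

10P = (8, 11)


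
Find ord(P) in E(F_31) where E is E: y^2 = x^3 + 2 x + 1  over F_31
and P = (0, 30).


Compute successive multiples of P until we hit O:
  1P = (0, 30)
  2P = (1, 2)
  3P = (8, 8)
  4P = (17, 9)
  5P = (24, 27)
  6P = (23, 0)
  7P = (24, 4)
  8P = (17, 22)
  ... (continuing to 12P)
  12P = O

ord(P) = 12


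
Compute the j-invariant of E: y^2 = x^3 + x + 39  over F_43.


Delta = -16(4 a^3 + 27 b^2) mod 43 = 33
-1728 * (4 a)^3 = -1728 * (4*1)^3 mod 43 = 4
j = 4 * 33^(-1) mod 43 = 34

j = 34 (mod 43)


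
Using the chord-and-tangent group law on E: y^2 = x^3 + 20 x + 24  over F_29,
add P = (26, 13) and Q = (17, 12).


P != Q, so use the chord formula.
s = (y2 - y1) / (x2 - x1) = (28) / (20) mod 29 = 13
x3 = s^2 - x1 - x2 mod 29 = 13^2 - 26 - 17 = 10
y3 = s (x1 - x3) - y1 mod 29 = 13 * (26 - 10) - 13 = 21

P + Q = (10, 21)


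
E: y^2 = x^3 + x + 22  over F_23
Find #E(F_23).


For each x in F_23, count y with y^2 = x^3 + 1 x + 22 mod 23:
  x = 1: RHS = 1, y in [1, 22]  -> 2 point(s)
  x = 2: RHS = 9, y in [3, 20]  -> 2 point(s)
  x = 3: RHS = 6, y in [11, 12]  -> 2 point(s)
  x = 7: RHS = 4, y in [2, 21]  -> 2 point(s)
  x = 8: RHS = 13, y in [6, 17]  -> 2 point(s)
  x = 9: RHS = 1, y in [1, 22]  -> 2 point(s)
  x = 13: RHS = 1, y in [1, 22]  -> 2 point(s)
  x = 15: RHS = 8, y in [10, 13]  -> 2 point(s)
  x = 19: RHS = 0, y in [0]  -> 1 point(s)
  x = 21: RHS = 12, y in [9, 14]  -> 2 point(s)
Affine points: 19. Add the point at infinity: total = 20.

#E(F_23) = 20


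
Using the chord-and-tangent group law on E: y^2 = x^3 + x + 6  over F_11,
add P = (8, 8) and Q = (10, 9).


P != Q, so use the chord formula.
s = (y2 - y1) / (x2 - x1) = (1) / (2) mod 11 = 6
x3 = s^2 - x1 - x2 mod 11 = 6^2 - 8 - 10 = 7
y3 = s (x1 - x3) - y1 mod 11 = 6 * (8 - 7) - 8 = 9

P + Q = (7, 9)


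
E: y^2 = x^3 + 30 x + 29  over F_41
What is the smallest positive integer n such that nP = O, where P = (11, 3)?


Compute successive multiples of P until we hit O:
  1P = (11, 3)
  2P = (35, 24)
  3P = (31, 0)
  4P = (35, 17)
  5P = (11, 38)
  6P = O

ord(P) = 6


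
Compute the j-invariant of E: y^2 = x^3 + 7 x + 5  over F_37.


Delta = -16(4 a^3 + 27 b^2) mod 37 = 30
-1728 * (4 a)^3 = -1728 * (4*7)^3 mod 37 = 10
j = 10 * 30^(-1) mod 37 = 25

j = 25 (mod 37)


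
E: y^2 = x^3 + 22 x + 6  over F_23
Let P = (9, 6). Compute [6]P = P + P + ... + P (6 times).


k = 6 = 110_2 (binary, LSB first: 011)
Double-and-add from P = (9, 6):
  bit 0 = 0: acc unchanged = O
  bit 1 = 1: acc = O + (6, 20) = (6, 20)
  bit 2 = 1: acc = (6, 20) + (0, 11) = (2, 9)

6P = (2, 9)


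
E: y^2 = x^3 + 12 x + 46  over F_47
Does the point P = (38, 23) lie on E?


Check whether y^2 = x^3 + 12 x + 46 (mod 47) for (x, y) = (38, 23).
LHS: y^2 = 23^2 mod 47 = 12
RHS: x^3 + 12 x + 46 = 38^3 + 12*38 + 46 mod 47 = 8
LHS != RHS

No, not on the curve


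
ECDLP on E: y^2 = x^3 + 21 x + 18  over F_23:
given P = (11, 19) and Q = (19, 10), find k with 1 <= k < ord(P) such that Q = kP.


Enumerate multiples of P until we hit Q = (19, 10):
  1P = (11, 19)
  2P = (5, 15)
  3P = (10, 20)
  4P = (3, 19)
  5P = (9, 4)
  6P = (19, 13)
  7P = (18, 15)
  8P = (7, 5)
  9P = (0, 8)
  10P = (13, 2)
  11P = (8, 13)
  12P = (8, 10)
  13P = (13, 21)
  14P = (0, 15)
  15P = (7, 18)
  16P = (18, 8)
  17P = (19, 10)
Match found at i = 17.

k = 17


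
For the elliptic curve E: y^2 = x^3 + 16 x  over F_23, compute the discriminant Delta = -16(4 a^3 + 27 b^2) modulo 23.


4 a^3 + 27 b^2 = 4*16^3 + 27*0^2 = 16384 + 0 = 16384
Delta = -16 * (16384) = -262144
Delta mod 23 = 10

Delta = 10 (mod 23)


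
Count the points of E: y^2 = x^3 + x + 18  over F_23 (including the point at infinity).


For each x in F_23, count y with y^2 = x^3 + 1 x + 18 mod 23:
  x = 0: RHS = 18, y in [8, 15]  -> 2 point(s)
  x = 3: RHS = 2, y in [5, 18]  -> 2 point(s)
  x = 7: RHS = 0, y in [0]  -> 1 point(s)
  x = 8: RHS = 9, y in [3, 20]  -> 2 point(s)
  x = 10: RHS = 16, y in [4, 19]  -> 2 point(s)
  x = 11: RHS = 3, y in [7, 16]  -> 2 point(s)
  x = 14: RHS = 16, y in [4, 19]  -> 2 point(s)
  x = 15: RHS = 4, y in [2, 21]  -> 2 point(s)
  x = 16: RHS = 13, y in [6, 17]  -> 2 point(s)
  x = 17: RHS = 3, y in [7, 16]  -> 2 point(s)
  x = 18: RHS = 3, y in [7, 16]  -> 2 point(s)
  x = 21: RHS = 8, y in [10, 13]  -> 2 point(s)
  x = 22: RHS = 16, y in [4, 19]  -> 2 point(s)
Affine points: 25. Add the point at infinity: total = 26.

#E(F_23) = 26


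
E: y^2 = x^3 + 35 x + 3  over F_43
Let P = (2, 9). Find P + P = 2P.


Doubling: s = (3 x1^2 + a) / (2 y1)
s = (3*2^2 + 35) / (2*9) mod 43 = 5
x3 = s^2 - 2 x1 mod 43 = 5^2 - 2*2 = 21
y3 = s (x1 - x3) - y1 mod 43 = 5 * (2 - 21) - 9 = 25

2P = (21, 25)


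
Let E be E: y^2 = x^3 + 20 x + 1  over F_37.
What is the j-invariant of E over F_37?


Delta = -16(4 a^3 + 27 b^2) mod 37 = 18
-1728 * (4 a)^3 = -1728 * (4*20)^3 mod 37 = 8
j = 8 * 18^(-1) mod 37 = 21

j = 21 (mod 37)


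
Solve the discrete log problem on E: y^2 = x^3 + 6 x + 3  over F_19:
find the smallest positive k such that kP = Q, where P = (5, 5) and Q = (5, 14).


Enumerate multiples of P until we hit Q = (5, 14):
  1P = (5, 5)
  2P = (14, 0)
  3P = (5, 14)
Match found at i = 3.

k = 3


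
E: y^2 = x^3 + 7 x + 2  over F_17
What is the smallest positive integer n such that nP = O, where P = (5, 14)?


Compute successive multiples of P until we hit O:
  1P = (5, 14)
  2P = (3, 4)
  3P = (0, 11)
  4P = (11, 13)
  5P = (10, 1)
  6P = (4, 14)
  7P = (8, 3)
  8P = (8, 14)
  ... (continuing to 15P)
  15P = O

ord(P) = 15


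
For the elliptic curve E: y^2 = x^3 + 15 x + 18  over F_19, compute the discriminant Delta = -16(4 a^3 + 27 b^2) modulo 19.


4 a^3 + 27 b^2 = 4*15^3 + 27*18^2 = 13500 + 8748 = 22248
Delta = -16 * (22248) = -355968
Delta mod 19 = 16

Delta = 16 (mod 19)


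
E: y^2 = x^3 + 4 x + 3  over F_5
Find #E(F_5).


For each x in F_5, count y with y^2 = x^3 + 4 x + 3 mod 5:
  x = 2: RHS = 4, y in [2, 3]  -> 2 point(s)
Affine points: 2. Add the point at infinity: total = 3.

#E(F_5) = 3


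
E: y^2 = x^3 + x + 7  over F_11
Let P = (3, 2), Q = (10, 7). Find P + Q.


P != Q, so use the chord formula.
s = (y2 - y1) / (x2 - x1) = (5) / (7) mod 11 = 7
x3 = s^2 - x1 - x2 mod 11 = 7^2 - 3 - 10 = 3
y3 = s (x1 - x3) - y1 mod 11 = 7 * (3 - 3) - 2 = 9

P + Q = (3, 9)


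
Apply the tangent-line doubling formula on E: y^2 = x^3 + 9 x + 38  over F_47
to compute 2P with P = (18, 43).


Doubling: s = (3 x1^2 + a) / (2 y1)
s = (3*18^2 + 9) / (2*43) mod 47 = 36
x3 = s^2 - 2 x1 mod 47 = 36^2 - 2*18 = 38
y3 = s (x1 - x3) - y1 mod 47 = 36 * (18 - 38) - 43 = 36

2P = (38, 36)


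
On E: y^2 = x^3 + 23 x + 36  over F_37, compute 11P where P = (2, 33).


k = 11 = 1011_2 (binary, LSB first: 1101)
Double-and-add from P = (2, 33):
  bit 0 = 1: acc = O + (2, 33) = (2, 33)
  bit 1 = 1: acc = (2, 33) + (3, 13) = (25, 20)
  bit 2 = 0: acc unchanged = (25, 20)
  bit 3 = 1: acc = (25, 20) + (9, 26) = (28, 32)

11P = (28, 32)


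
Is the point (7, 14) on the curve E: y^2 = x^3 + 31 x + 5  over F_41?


Check whether y^2 = x^3 + 31 x + 5 (mod 41) for (x, y) = (7, 14).
LHS: y^2 = 14^2 mod 41 = 32
RHS: x^3 + 31 x + 5 = 7^3 + 31*7 + 5 mod 41 = 32
LHS = RHS

Yes, on the curve


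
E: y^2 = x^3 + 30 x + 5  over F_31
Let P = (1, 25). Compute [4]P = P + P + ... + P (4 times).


k = 4 = 100_2 (binary, LSB first: 001)
Double-and-add from P = (1, 25):
  bit 0 = 0: acc unchanged = O
  bit 1 = 0: acc unchanged = O
  bit 2 = 1: acc = O + (1, 6) = (1, 6)

4P = (1, 6)


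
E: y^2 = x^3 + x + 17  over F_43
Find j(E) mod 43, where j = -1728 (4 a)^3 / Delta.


Delta = -16(4 a^3 + 27 b^2) mod 43 = 3
-1728 * (4 a)^3 = -1728 * (4*1)^3 mod 43 = 4
j = 4 * 3^(-1) mod 43 = 30

j = 30 (mod 43)


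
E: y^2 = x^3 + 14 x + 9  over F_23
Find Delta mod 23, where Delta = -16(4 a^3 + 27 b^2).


4 a^3 + 27 b^2 = 4*14^3 + 27*9^2 = 10976 + 2187 = 13163
Delta = -16 * (13163) = -210608
Delta mod 23 = 3

Delta = 3 (mod 23)


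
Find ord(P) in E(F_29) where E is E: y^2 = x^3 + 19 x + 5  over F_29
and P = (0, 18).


Compute successive multiples of P until we hit O:
  1P = (0, 18)
  2P = (5, 14)
  3P = (20, 27)
  4P = (10, 21)
  5P = (13, 10)
  6P = (9, 21)
  7P = (4, 0)
  8P = (9, 8)
  ... (continuing to 14P)
  14P = O

ord(P) = 14


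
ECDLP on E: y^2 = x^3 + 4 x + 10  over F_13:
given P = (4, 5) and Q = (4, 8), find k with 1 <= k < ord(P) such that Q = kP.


Enumerate multiples of P until we hit Q = (4, 8):
  1P = (4, 5)
  2P = (5, 8)
  3P = (0, 7)
  4P = (6, 9)
  5P = (7, 2)
  6P = (3, 7)
  7P = (10, 7)
  8P = (2, 0)
  9P = (10, 6)
  10P = (3, 6)
  11P = (7, 11)
  12P = (6, 4)
  13P = (0, 6)
  14P = (5, 5)
  15P = (4, 8)
Match found at i = 15.

k = 15


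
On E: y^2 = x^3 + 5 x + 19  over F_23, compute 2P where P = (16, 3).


Doubling: s = (3 x1^2 + a) / (2 y1)
s = (3*16^2 + 5) / (2*3) mod 23 = 10
x3 = s^2 - 2 x1 mod 23 = 10^2 - 2*16 = 22
y3 = s (x1 - x3) - y1 mod 23 = 10 * (16 - 22) - 3 = 6

2P = (22, 6)


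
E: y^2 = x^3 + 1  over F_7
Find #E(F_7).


For each x in F_7, count y with y^2 = x^3 + 0 x + 1 mod 7:
  x = 0: RHS = 1, y in [1, 6]  -> 2 point(s)
  x = 1: RHS = 2, y in [3, 4]  -> 2 point(s)
  x = 2: RHS = 2, y in [3, 4]  -> 2 point(s)
  x = 3: RHS = 0, y in [0]  -> 1 point(s)
  x = 4: RHS = 2, y in [3, 4]  -> 2 point(s)
  x = 5: RHS = 0, y in [0]  -> 1 point(s)
  x = 6: RHS = 0, y in [0]  -> 1 point(s)
Affine points: 11. Add the point at infinity: total = 12.

#E(F_7) = 12


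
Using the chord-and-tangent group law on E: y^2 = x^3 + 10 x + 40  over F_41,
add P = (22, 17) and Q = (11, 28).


P != Q, so use the chord formula.
s = (y2 - y1) / (x2 - x1) = (11) / (30) mod 41 = 40
x3 = s^2 - x1 - x2 mod 41 = 40^2 - 22 - 11 = 9
y3 = s (x1 - x3) - y1 mod 41 = 40 * (22 - 9) - 17 = 11

P + Q = (9, 11)


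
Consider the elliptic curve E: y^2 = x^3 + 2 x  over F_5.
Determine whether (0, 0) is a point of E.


Check whether y^2 = x^3 + 2 x + 0 (mod 5) for (x, y) = (0, 0).
LHS: y^2 = 0^2 mod 5 = 0
RHS: x^3 + 2 x + 0 = 0^3 + 2*0 + 0 mod 5 = 0
LHS = RHS

Yes, on the curve


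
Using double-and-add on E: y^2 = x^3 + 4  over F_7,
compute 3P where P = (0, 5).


k = 3 = 11_2 (binary, LSB first: 11)
Double-and-add from P = (0, 5):
  bit 0 = 1: acc = O + (0, 5) = (0, 5)
  bit 1 = 1: acc = (0, 5) + (0, 2) = O

3P = O


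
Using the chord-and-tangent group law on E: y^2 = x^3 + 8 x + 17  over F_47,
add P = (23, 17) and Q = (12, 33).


P != Q, so use the chord formula.
s = (y2 - y1) / (x2 - x1) = (16) / (36) mod 47 = 37
x3 = s^2 - x1 - x2 mod 47 = 37^2 - 23 - 12 = 18
y3 = s (x1 - x3) - y1 mod 47 = 37 * (23 - 18) - 17 = 27

P + Q = (18, 27)


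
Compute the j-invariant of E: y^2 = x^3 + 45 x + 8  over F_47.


Delta = -16(4 a^3 + 27 b^2) mod 47 = 30
-1728 * (4 a)^3 = -1728 * (4*45)^3 mod 47 = 8
j = 8 * 30^(-1) mod 47 = 41

j = 41 (mod 47)


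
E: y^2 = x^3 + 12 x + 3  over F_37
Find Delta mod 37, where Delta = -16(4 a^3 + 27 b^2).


4 a^3 + 27 b^2 = 4*12^3 + 27*3^2 = 6912 + 243 = 7155
Delta = -16 * (7155) = -114480
Delta mod 37 = 35

Delta = 35 (mod 37)


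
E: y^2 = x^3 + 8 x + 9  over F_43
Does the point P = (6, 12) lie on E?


Check whether y^2 = x^3 + 8 x + 9 (mod 43) for (x, y) = (6, 12).
LHS: y^2 = 12^2 mod 43 = 15
RHS: x^3 + 8 x + 9 = 6^3 + 8*6 + 9 mod 43 = 15
LHS = RHS

Yes, on the curve


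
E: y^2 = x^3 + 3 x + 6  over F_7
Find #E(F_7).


For each x in F_7, count y with y^2 = x^3 + 3 x + 6 mod 7:
  x = 3: RHS = 0, y in [0]  -> 1 point(s)
  x = 6: RHS = 2, y in [3, 4]  -> 2 point(s)
Affine points: 3. Add the point at infinity: total = 4.

#E(F_7) = 4


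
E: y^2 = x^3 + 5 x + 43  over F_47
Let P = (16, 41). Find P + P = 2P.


Doubling: s = (3 x1^2 + a) / (2 y1)
s = (3*16^2 + 5) / (2*41) mod 47 = 10
x3 = s^2 - 2 x1 mod 47 = 10^2 - 2*16 = 21
y3 = s (x1 - x3) - y1 mod 47 = 10 * (16 - 21) - 41 = 3

2P = (21, 3)


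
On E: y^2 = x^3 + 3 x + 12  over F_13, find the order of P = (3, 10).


Compute successive multiples of P until we hit O:
  1P = (3, 10)
  2P = (6, 5)
  3P = (1, 4)
  4P = (5, 10)
  5P = (5, 3)
  6P = (1, 9)
  7P = (6, 8)
  8P = (3, 3)
  ... (continuing to 9P)
  9P = O

ord(P) = 9


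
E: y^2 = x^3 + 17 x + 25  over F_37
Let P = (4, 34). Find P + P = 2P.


Doubling: s = (3 x1^2 + a) / (2 y1)
s = (3*4^2 + 17) / (2*34) mod 37 = 20
x3 = s^2 - 2 x1 mod 37 = 20^2 - 2*4 = 22
y3 = s (x1 - x3) - y1 mod 37 = 20 * (4 - 22) - 34 = 13

2P = (22, 13)


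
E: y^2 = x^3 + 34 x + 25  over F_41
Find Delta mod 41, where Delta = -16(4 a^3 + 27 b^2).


4 a^3 + 27 b^2 = 4*34^3 + 27*25^2 = 157216 + 16875 = 174091
Delta = -16 * (174091) = -2785456
Delta mod 41 = 2

Delta = 2 (mod 41)


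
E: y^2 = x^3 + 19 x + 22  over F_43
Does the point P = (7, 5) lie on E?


Check whether y^2 = x^3 + 19 x + 22 (mod 43) for (x, y) = (7, 5).
LHS: y^2 = 5^2 mod 43 = 25
RHS: x^3 + 19 x + 22 = 7^3 + 19*7 + 22 mod 43 = 25
LHS = RHS

Yes, on the curve


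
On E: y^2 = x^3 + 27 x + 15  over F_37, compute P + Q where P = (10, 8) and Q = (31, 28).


P != Q, so use the chord formula.
s = (y2 - y1) / (x2 - x1) = (20) / (21) mod 37 = 8
x3 = s^2 - x1 - x2 mod 37 = 8^2 - 10 - 31 = 23
y3 = s (x1 - x3) - y1 mod 37 = 8 * (10 - 23) - 8 = 36

P + Q = (23, 36)


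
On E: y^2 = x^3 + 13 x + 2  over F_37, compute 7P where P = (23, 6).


k = 7 = 111_2 (binary, LSB first: 111)
Double-and-add from P = (23, 6):
  bit 0 = 1: acc = O + (23, 6) = (23, 6)
  bit 1 = 1: acc = (23, 6) + (17, 17) = (24, 2)
  bit 2 = 1: acc = (24, 2) + (6, 0) = (23, 31)

7P = (23, 31)
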